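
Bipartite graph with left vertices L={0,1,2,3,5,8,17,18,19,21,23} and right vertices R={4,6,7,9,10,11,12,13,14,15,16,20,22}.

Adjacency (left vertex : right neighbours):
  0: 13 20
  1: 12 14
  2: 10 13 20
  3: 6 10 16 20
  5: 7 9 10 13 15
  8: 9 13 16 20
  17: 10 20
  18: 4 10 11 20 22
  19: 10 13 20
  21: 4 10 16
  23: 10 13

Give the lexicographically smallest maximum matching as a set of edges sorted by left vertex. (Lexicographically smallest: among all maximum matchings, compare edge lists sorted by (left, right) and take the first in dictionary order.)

Lex-smallest maximum matching: {(0,13), (1,12), (2,10), (3,6), (5,7), (8,9), (17,20), (18,4), (21,16)}

|M| = 9 (so the lex-smallest maximum matching has 9 edges)
process left vertices in ascending order; for each, take the smallest-labelled available neighbour that still permits 9 edges overall, or leave it unmatched if none does
lex-smallest matching: {0-13, 1-12, 2-10, 3-6, 5-7, 8-9, 17-20, 18-4, 21-16}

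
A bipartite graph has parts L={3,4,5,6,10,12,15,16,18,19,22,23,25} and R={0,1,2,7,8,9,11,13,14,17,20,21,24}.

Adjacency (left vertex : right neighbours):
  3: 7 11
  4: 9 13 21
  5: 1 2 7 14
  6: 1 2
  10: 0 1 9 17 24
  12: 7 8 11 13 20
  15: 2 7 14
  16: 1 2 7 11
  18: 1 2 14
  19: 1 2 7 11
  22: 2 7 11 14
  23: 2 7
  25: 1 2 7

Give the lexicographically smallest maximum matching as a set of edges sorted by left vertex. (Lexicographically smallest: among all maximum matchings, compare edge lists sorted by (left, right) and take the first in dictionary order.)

Lex-smallest maximum matching: {(3,7), (4,9), (5,1), (6,2), (10,0), (12,8), (15,14), (16,11)}

|M| = 8 (so the lex-smallest maximum matching has 8 edges)
process left vertices in ascending order; for each, take the smallest-labelled available neighbour that still permits 8 edges overall, or leave it unmatched if none does
lex-smallest matching: {3-7, 4-9, 5-1, 6-2, 10-0, 12-8, 15-14, 16-11}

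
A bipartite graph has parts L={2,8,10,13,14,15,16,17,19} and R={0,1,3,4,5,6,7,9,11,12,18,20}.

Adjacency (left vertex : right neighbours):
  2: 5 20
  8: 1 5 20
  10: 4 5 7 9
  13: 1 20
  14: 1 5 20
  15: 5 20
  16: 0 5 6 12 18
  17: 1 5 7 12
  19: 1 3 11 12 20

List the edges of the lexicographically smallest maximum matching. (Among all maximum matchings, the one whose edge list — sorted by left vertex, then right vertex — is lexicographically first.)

Lex-smallest maximum matching: {(2,5), (8,1), (10,4), (13,20), (16,0), (17,7), (19,3)}

|M| = 7 (so the lex-smallest maximum matching has 7 edges)
process left vertices in ascending order; for each, take the smallest-labelled available neighbour that still permits 7 edges overall, or leave it unmatched if none does
lex-smallest matching: {2-5, 8-1, 10-4, 13-20, 16-0, 17-7, 19-3}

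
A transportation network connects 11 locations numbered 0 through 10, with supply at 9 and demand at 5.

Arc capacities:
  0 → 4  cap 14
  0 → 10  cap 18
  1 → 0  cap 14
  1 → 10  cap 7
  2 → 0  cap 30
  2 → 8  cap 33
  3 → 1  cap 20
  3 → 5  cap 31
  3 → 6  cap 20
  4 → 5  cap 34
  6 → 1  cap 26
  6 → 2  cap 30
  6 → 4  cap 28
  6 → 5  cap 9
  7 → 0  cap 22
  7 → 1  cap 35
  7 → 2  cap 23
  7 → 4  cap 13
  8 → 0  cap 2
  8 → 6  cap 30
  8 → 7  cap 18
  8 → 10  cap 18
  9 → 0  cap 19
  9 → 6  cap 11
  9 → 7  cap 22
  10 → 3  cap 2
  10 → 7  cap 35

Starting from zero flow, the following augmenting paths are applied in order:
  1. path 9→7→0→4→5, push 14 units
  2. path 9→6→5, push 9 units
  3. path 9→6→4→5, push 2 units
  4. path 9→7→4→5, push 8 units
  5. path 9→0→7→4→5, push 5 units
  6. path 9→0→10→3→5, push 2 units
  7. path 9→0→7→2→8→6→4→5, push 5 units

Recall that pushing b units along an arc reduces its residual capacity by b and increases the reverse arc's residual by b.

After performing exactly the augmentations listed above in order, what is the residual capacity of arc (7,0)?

after path 1 (9→7→0→4→5, push 14): res(7,0)=8
after path 2 (9→6→5, push 9): res(7,0)=8
after path 3 (9→6→4→5, push 2): res(7,0)=8
after path 4 (9→7→4→5, push 8): res(7,0)=8
after path 5 (9→0→7→4→5, push 5): res(7,0)=13
after path 6 (9→0→10→3→5, push 2): res(7,0)=13
after path 7 (9→0→7→2→8→6→4→5, push 5): res(7,0)=18

Residual capacity of (7,0): 18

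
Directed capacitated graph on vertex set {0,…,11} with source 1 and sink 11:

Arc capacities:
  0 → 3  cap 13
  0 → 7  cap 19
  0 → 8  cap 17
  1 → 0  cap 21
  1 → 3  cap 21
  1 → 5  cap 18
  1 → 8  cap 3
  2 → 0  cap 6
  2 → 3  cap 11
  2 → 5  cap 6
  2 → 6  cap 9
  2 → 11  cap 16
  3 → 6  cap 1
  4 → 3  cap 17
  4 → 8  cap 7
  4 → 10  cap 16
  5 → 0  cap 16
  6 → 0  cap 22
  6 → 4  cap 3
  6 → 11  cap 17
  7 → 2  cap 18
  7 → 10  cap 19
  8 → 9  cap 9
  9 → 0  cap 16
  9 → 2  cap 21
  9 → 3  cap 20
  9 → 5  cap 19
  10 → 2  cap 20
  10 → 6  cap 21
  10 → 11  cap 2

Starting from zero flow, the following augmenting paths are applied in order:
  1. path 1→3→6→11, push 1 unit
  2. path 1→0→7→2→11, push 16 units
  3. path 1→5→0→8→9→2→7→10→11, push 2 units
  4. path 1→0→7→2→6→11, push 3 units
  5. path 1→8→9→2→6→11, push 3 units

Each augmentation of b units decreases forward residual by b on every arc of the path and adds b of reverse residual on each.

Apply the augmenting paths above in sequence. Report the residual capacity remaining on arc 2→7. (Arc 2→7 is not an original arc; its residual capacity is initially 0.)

after path 1 (1→3→6→11, push 1): res(2,7)=0
after path 2 (1→0→7→2→11, push 16): res(2,7)=16
after path 3 (1→5→0→8→9→2→7→10→11, push 2): res(2,7)=14
after path 4 (1→0→7→2→6→11, push 3): res(2,7)=17
after path 5 (1→8→9→2→6→11, push 3): res(2,7)=17

Residual capacity of (2,7): 17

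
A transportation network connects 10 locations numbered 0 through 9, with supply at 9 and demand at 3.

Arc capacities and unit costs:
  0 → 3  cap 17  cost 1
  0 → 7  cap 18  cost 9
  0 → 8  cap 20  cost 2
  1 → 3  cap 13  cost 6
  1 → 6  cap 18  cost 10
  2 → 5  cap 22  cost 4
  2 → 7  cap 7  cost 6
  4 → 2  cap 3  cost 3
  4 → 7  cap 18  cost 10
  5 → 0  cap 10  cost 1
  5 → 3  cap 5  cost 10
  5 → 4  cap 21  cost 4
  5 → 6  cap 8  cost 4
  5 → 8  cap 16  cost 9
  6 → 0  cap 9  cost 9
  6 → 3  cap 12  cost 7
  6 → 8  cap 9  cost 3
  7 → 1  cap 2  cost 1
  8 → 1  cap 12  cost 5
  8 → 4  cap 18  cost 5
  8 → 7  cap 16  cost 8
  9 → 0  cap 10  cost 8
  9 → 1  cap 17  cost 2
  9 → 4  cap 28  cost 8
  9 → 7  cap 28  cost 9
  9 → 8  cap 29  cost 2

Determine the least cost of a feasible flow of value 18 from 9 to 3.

Minimum cost for 18 units: 149

shortest-cost path #1: 9→1→3 push 13 @ unit cost 8 (adds 104)
shortest-cost path #2: 9→0→3 push 5 @ unit cost 9 (adds 45)
total cost = 149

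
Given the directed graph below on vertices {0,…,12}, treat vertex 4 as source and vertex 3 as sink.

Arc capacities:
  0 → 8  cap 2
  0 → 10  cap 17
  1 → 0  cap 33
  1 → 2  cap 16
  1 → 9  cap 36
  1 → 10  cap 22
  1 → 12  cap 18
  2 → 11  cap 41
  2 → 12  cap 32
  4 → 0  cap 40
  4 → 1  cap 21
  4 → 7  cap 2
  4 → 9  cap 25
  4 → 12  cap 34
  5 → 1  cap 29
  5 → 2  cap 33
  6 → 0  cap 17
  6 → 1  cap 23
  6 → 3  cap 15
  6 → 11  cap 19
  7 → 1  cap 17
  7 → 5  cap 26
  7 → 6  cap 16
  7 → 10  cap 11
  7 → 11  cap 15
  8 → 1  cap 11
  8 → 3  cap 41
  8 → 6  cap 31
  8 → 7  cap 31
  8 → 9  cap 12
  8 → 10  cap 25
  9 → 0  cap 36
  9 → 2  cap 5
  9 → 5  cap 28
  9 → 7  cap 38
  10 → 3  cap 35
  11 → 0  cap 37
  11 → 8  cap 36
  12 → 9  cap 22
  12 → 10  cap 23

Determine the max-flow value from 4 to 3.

augment #1: 4→0→8→3 bottleneck 2, total now 2
augment #2: 4→0→10→3 bottleneck 17, total now 19
augment #3: 4→1→10→3 bottleneck 18, total now 37
augment #4: 4→7→6→3 bottleneck 2, total now 39
augment #5: 4→9→7→6→3 bottleneck 13, total now 52
augment #6: 4→1→2→11→8→3 bottleneck 3, total now 55
augment #7: 4→9→2→11→8→3 bottleneck 5, total now 60
augment #8: 4→9→7→11→8→3 bottleneck 7, total now 67
augment #9: 4→12→9→7→11→8→3 bottleneck 8, total now 75
augment #10: 4→12→9→5→2→11→8→3 bottleneck 13, total now 88

Maximum flow value: 88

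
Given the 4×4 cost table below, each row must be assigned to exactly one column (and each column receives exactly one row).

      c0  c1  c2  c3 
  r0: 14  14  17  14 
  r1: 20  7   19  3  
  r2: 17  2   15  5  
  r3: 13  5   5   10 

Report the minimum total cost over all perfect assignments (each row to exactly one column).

optimal assignment: row0→col0 (cost 14), row1→col3 (cost 3), row2→col1 (cost 2), row3→col2 (cost 5)
total = 14 + 3 + 2 + 5 = 24

Minimum assignment cost: 24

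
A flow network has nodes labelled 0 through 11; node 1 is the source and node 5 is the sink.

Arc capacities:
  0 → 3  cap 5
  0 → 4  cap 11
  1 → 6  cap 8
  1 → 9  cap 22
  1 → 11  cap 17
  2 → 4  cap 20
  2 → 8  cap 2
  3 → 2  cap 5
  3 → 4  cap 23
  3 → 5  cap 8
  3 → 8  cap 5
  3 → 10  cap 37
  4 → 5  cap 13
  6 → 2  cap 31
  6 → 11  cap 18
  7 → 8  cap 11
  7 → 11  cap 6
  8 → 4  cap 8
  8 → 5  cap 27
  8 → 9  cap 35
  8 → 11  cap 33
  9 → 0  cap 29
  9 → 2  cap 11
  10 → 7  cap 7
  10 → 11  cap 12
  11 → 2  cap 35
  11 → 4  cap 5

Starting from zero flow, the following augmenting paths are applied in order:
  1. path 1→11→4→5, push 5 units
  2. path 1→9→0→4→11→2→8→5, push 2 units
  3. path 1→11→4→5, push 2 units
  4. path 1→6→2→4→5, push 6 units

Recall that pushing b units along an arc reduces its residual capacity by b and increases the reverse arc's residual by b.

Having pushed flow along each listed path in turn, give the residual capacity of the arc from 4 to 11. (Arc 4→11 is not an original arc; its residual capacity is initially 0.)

after path 1 (1→11→4→5, push 5): res(4,11)=5
after path 2 (1→9→0→4→11→2→8→5, push 2): res(4,11)=3
after path 3 (1→11→4→5, push 2): res(4,11)=5
after path 4 (1→6→2→4→5, push 6): res(4,11)=5

Residual capacity of (4,11): 5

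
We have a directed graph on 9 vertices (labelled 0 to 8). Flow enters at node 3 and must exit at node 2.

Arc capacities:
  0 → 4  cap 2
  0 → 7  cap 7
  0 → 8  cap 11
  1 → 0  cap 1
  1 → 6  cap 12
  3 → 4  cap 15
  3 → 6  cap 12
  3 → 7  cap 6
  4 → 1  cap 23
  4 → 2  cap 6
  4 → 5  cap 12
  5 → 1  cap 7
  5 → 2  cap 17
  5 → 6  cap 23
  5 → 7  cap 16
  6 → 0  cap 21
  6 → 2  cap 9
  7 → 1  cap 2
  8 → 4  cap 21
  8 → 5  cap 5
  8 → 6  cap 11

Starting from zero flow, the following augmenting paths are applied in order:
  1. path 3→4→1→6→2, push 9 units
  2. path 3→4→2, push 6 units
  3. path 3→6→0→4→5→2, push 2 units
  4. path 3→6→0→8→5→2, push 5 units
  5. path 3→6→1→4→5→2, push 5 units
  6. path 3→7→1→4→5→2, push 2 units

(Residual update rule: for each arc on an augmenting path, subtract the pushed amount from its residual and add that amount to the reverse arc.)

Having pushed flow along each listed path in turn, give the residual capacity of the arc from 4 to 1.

after path 1 (3→4→1→6→2, push 9): res(4,1)=14
after path 2 (3→4→2, push 6): res(4,1)=14
after path 3 (3→6→0→4→5→2, push 2): res(4,1)=14
after path 4 (3→6→0→8→5→2, push 5): res(4,1)=14
after path 5 (3→6→1→4→5→2, push 5): res(4,1)=19
after path 6 (3→7→1→4→5→2, push 2): res(4,1)=21

Residual capacity of (4,1): 21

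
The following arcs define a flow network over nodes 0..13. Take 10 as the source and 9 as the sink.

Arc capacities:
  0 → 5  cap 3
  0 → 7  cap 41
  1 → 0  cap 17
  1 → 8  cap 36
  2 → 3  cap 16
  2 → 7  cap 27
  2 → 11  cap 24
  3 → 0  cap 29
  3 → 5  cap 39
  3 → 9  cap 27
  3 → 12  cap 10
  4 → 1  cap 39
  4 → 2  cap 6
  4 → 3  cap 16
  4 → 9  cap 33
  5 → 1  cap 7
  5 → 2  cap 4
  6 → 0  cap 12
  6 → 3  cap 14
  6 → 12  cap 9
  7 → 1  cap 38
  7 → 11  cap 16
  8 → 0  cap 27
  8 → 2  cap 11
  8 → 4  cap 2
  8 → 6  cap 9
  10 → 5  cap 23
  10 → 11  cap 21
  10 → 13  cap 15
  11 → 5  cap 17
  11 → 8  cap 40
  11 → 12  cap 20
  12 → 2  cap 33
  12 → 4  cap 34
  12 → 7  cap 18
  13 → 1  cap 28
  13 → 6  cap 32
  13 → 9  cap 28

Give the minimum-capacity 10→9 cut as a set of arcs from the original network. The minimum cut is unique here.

Min-cut arcs: {(5,1), (5,2), (10,11), (10,13)} (total capacity 47)

augment #1: 10→13→9 push 15
augment #2: 10→5→2→3→9 push 4
augment #3: 10→11→8→4→9 push 2
augment #4: 10→11→12→4→9 push 19
augment #5: 10→5→1→8→2→3→9 push 7
max flow = 47; residual-reachable set from 10 gives S-side
cut edges (S→T): {(5,1), (5,2), (10,11), (10,13)} total cap 47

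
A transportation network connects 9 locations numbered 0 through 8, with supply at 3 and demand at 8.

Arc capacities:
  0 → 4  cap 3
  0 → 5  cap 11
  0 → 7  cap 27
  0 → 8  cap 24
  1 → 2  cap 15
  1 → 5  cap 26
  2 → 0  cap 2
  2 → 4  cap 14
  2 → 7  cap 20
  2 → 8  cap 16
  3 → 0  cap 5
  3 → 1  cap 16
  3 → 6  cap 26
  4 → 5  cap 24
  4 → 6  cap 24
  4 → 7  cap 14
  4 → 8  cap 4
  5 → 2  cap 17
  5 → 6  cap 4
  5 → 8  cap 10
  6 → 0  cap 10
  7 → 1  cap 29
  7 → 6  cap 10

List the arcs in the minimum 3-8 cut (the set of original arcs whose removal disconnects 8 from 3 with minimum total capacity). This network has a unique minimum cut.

Min-cut arcs: {(3,0), (3,1), (6,0)} (total capacity 31)

augment #1: 3→0→8 push 5
augment #2: 3→1→2→8 push 15
augment #3: 3→1→5→8 push 1
augment #4: 3→6→0→8 push 10
max flow = 31; residual-reachable set from 3 gives S-side
cut edges (S→T): {(3,0), (3,1), (6,0)} total cap 31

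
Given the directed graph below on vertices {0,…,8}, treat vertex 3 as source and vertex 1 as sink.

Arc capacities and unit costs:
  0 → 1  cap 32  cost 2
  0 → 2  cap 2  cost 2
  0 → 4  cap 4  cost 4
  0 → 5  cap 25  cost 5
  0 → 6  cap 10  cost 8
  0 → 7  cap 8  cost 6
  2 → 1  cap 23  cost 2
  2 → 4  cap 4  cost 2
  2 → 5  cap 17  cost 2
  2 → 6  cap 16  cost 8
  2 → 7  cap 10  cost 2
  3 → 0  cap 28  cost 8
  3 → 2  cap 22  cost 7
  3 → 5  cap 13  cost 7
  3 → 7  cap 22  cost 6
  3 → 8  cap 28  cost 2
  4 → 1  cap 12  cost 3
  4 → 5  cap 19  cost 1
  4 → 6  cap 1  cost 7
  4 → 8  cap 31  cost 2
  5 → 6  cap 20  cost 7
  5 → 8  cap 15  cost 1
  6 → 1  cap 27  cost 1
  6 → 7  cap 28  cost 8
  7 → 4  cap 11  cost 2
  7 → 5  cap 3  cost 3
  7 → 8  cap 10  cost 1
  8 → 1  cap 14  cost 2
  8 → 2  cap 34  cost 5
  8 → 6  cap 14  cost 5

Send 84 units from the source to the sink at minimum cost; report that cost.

Minimum cost for 84 units: 712

shortest-cost path #1: 3→8→1 push 14 @ unit cost 4 (adds 56)
shortest-cost path #2: 3→8→6→1 push 14 @ unit cost 8 (adds 112)
shortest-cost path #3: 3→2→1 push 22 @ unit cost 9 (adds 198)
shortest-cost path #4: 3→0→1 push 28 @ unit cost 10 (adds 280)
shortest-cost path #5: 3→7→4→1 push 6 @ unit cost 11 (adds 66)
total cost = 712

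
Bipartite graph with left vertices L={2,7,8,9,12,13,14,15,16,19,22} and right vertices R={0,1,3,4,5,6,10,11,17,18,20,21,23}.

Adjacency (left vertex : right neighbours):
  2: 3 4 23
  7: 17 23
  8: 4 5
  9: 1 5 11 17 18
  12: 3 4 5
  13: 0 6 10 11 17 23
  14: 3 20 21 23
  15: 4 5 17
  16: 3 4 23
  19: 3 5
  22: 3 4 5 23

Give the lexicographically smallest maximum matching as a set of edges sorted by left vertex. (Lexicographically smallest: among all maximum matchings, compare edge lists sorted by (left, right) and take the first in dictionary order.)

|M| = 8 (so the lex-smallest maximum matching has 8 edges)
process left vertices in ascending order; for each, take the smallest-labelled available neighbour that still permits 8 edges overall, or leave it unmatched if none does
lex-smallest matching: {2-3, 7-17, 8-4, 9-1, 12-5, 13-0, 14-20, 16-23}

Lex-smallest maximum matching: {(2,3), (7,17), (8,4), (9,1), (12,5), (13,0), (14,20), (16,23)}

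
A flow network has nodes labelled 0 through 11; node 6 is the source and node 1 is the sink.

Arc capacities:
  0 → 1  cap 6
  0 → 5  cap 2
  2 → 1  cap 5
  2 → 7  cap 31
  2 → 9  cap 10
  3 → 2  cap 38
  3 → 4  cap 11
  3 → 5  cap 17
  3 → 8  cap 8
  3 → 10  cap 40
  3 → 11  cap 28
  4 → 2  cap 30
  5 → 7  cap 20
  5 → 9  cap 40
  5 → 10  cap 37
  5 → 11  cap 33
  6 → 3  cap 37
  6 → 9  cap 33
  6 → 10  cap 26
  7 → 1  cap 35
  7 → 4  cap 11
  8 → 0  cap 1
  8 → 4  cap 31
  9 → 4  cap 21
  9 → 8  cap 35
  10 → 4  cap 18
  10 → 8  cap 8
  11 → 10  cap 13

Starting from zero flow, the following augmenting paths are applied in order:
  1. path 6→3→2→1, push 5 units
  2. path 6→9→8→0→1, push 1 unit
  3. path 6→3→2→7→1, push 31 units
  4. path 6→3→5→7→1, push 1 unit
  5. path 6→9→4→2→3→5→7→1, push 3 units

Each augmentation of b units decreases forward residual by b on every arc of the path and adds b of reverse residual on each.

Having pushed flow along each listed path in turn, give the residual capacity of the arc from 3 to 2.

Residual capacity of (3,2): 5

after path 1 (6→3→2→1, push 5): res(3,2)=33
after path 2 (6→9→8→0→1, push 1): res(3,2)=33
after path 3 (6→3→2→7→1, push 31): res(3,2)=2
after path 4 (6→3→5→7→1, push 1): res(3,2)=2
after path 5 (6→9→4→2→3→5→7→1, push 3): res(3,2)=5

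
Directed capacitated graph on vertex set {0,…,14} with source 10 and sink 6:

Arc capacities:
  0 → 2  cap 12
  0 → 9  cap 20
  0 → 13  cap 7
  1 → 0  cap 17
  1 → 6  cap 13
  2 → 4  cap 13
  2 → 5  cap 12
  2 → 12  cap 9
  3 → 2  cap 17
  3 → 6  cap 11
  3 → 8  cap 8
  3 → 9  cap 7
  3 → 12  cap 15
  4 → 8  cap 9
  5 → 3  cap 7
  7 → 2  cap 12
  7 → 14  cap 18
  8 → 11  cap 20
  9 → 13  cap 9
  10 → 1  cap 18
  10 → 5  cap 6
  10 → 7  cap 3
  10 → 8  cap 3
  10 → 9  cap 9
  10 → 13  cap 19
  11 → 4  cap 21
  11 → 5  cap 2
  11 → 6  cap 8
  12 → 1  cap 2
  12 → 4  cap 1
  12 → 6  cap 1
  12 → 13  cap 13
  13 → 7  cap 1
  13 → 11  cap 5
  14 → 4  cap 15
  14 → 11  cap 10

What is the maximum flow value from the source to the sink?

Maximum flow value: 29

augment #1: 10→1→6 bottleneck 13, total now 13
augment #2: 10→5→3→6 bottleneck 6, total now 19
augment #3: 10→8→11→6 bottleneck 3, total now 22
augment #4: 10→13→11→6 bottleneck 5, total now 27
augment #5: 10→7→2→12→6 bottleneck 1, total now 28
augment #6: 10→7→2→5→3→6 bottleneck 1, total now 29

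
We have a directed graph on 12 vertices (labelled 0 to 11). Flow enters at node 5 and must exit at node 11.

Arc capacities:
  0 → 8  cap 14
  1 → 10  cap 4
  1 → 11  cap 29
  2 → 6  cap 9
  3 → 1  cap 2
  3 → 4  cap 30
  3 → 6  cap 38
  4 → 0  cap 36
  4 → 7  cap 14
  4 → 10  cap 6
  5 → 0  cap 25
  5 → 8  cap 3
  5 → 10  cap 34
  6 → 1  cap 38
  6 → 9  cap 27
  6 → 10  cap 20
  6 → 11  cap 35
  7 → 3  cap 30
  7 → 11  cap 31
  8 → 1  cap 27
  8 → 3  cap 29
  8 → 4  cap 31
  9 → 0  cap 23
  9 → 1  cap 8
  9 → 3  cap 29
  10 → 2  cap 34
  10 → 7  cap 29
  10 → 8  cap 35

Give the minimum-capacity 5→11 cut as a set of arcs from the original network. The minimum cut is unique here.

Min-cut arcs: {(0,8), (5,8), (5,10)} (total capacity 51)

augment #1: 5→8→1→11 push 3
augment #2: 5→10→7→11 push 29
augment #3: 5→0→8→1→11 push 14
augment #4: 5→10→2→6→11 push 5
max flow = 51; residual-reachable set from 5 gives S-side
cut edges (S→T): {(0,8), (5,8), (5,10)} total cap 51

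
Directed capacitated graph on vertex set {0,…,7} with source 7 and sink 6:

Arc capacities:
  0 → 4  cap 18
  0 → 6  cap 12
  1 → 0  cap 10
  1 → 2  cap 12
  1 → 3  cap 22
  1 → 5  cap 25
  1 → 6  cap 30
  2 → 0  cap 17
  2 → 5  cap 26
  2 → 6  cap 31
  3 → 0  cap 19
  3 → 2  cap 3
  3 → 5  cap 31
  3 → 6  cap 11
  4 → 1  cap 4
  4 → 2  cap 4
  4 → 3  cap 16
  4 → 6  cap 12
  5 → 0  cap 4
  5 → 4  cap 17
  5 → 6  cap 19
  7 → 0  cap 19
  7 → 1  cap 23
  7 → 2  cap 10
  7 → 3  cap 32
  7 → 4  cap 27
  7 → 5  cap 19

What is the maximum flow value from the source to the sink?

Maximum flow value: 98

augment #1: 7→0→6 bottleneck 12, total now 12
augment #2: 7→1→6 bottleneck 23, total now 35
augment #3: 7→2→6 bottleneck 10, total now 45
augment #4: 7→3→6 bottleneck 11, total now 56
augment #5: 7→4→6 bottleneck 12, total now 68
augment #6: 7→5→6 bottleneck 19, total now 87
augment #7: 7→3→2→6 bottleneck 3, total now 90
augment #8: 7→4→1→6 bottleneck 4, total now 94
augment #9: 7→4→2→6 bottleneck 4, total now 98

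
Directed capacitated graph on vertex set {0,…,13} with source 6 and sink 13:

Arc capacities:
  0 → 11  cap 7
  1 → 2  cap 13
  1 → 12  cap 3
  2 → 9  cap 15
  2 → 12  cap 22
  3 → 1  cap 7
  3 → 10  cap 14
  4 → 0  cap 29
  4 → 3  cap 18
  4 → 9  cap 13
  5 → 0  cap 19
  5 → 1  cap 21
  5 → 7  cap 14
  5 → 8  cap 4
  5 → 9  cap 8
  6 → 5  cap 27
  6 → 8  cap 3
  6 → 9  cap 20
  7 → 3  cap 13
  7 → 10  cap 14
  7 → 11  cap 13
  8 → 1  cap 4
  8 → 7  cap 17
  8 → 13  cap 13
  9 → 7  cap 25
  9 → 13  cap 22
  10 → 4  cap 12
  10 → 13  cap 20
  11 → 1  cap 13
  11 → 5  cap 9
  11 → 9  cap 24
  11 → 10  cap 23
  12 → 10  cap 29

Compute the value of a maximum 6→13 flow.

Maximum flow value: 49

augment #1: 6→8→13 bottleneck 3, total now 3
augment #2: 6→9→13 bottleneck 20, total now 23
augment #3: 6→5→8→13 bottleneck 4, total now 27
augment #4: 6→5→9→13 bottleneck 2, total now 29
augment #5: 6→5→7→10→13 bottleneck 14, total now 43
augment #6: 6→5→0→11→10→13 bottleneck 6, total now 49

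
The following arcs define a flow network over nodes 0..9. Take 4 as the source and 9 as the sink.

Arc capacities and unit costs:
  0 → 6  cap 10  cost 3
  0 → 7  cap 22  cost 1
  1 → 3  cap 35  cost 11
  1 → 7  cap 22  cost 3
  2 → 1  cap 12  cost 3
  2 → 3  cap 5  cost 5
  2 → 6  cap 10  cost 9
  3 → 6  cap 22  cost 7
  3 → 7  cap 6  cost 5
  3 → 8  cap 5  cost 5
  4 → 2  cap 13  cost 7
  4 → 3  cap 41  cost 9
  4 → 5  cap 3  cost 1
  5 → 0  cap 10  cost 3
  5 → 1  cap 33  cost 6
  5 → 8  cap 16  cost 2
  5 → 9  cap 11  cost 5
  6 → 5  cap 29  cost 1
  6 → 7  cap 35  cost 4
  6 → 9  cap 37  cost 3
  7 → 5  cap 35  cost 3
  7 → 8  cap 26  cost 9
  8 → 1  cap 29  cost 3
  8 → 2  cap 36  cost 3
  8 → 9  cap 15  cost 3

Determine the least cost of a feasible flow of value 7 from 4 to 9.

Minimum cost for 7 units: 86

shortest-cost path #1: 4→5→9 push 3 @ unit cost 6 (adds 18)
shortest-cost path #2: 4→3→8→9 push 4 @ unit cost 17 (adds 68)
total cost = 86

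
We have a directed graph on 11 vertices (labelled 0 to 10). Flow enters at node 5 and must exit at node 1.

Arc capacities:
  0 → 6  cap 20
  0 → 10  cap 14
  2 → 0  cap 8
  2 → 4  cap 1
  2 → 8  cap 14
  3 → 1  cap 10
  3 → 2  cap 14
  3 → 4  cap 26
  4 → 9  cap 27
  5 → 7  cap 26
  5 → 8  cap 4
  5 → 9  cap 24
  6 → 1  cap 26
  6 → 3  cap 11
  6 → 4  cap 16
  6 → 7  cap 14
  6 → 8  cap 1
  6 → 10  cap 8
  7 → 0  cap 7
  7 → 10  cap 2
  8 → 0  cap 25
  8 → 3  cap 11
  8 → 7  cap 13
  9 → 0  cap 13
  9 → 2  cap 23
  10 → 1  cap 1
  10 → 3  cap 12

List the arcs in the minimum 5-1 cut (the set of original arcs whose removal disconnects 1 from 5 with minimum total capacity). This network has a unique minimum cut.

augment #1: 5→7→10→1 push 1
augment #2: 5→8→3→1 push 4
augment #3: 5→7→0→6→1 push 7
augment #4: 5→7→10→3→1 push 1
augment #5: 5→9→0→6→1 push 13
augment #6: 5→9→2→8→3→1 push 5
max flow = 31; residual-reachable set from 5 gives S-side
cut edges (S→T): {(0,6), (3,1), (10,1)} total cap 31

Min-cut arcs: {(0,6), (3,1), (10,1)} (total capacity 31)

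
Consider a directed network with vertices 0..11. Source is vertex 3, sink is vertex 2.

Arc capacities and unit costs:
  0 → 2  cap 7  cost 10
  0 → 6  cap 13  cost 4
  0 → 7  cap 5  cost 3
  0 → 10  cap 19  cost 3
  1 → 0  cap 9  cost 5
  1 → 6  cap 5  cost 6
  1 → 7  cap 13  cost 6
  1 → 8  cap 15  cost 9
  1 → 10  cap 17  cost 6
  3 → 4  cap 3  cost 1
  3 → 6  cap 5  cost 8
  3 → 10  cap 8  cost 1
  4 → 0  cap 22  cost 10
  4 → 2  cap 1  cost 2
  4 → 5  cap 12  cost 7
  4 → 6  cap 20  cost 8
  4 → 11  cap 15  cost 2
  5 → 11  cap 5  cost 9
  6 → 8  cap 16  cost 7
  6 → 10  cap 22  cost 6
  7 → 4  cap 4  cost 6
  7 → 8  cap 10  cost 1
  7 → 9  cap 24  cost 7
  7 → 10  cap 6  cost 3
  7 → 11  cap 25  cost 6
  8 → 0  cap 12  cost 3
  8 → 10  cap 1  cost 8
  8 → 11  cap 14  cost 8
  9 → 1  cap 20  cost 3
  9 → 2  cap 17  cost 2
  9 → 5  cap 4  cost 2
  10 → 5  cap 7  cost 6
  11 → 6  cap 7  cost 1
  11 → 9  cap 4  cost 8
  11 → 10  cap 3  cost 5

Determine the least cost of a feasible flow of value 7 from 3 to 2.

Minimum cost for 7 units: 137

shortest-cost path #1: 3→4→2 push 1 @ unit cost 3 (adds 3)
shortest-cost path #2: 3→4→11→9→2 push 2 @ unit cost 13 (adds 26)
shortest-cost path #3: 3→10→5→11→9→2 push 2 @ unit cost 26 (adds 52)
shortest-cost path #4: 3→6→8→0→2 push 2 @ unit cost 28 (adds 56)
total cost = 137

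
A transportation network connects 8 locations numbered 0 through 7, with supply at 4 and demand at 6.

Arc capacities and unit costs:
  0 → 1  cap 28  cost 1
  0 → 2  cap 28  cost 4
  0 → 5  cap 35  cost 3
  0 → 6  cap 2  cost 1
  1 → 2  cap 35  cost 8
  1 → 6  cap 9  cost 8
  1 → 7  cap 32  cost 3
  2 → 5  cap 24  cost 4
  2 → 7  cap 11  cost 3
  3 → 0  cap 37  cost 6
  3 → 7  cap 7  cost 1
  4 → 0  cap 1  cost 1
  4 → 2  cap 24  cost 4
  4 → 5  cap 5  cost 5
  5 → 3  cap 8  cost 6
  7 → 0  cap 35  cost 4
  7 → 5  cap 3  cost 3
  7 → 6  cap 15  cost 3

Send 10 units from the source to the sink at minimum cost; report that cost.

Minimum cost for 10 units: 92

shortest-cost path #1: 4→0→6 push 1 @ unit cost 2 (adds 2)
shortest-cost path #2: 4→2→7→6 push 9 @ unit cost 10 (adds 90)
total cost = 92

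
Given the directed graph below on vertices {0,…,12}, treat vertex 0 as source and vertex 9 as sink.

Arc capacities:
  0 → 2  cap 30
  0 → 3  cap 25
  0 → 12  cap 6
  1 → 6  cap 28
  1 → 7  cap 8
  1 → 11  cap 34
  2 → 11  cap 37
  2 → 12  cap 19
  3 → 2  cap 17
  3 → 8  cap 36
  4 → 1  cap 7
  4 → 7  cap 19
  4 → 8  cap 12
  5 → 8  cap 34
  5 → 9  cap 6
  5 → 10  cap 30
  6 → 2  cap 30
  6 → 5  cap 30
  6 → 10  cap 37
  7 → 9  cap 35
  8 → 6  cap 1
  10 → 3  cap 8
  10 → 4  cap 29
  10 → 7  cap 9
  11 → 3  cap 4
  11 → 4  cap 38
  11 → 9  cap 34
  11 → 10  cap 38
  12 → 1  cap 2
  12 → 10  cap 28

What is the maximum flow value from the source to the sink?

Maximum flow value: 54

augment #1: 0→2→11→9 bottleneck 30, total now 30
augment #2: 0→3→2→11→9 bottleneck 4, total now 34
augment #3: 0→12→1→7→9 bottleneck 2, total now 36
augment #4: 0→12→10→7→9 bottleneck 4, total now 40
augment #5: 0→3→8→6→5→9 bottleneck 1, total now 41
augment #6: 0→3→2→11→4→7→9 bottleneck 3, total now 44
augment #7: 0→3→2→12→10→7→9 bottleneck 5, total now 49
augment #8: 0→3→2→12→10→4→7→9 bottleneck 5, total now 54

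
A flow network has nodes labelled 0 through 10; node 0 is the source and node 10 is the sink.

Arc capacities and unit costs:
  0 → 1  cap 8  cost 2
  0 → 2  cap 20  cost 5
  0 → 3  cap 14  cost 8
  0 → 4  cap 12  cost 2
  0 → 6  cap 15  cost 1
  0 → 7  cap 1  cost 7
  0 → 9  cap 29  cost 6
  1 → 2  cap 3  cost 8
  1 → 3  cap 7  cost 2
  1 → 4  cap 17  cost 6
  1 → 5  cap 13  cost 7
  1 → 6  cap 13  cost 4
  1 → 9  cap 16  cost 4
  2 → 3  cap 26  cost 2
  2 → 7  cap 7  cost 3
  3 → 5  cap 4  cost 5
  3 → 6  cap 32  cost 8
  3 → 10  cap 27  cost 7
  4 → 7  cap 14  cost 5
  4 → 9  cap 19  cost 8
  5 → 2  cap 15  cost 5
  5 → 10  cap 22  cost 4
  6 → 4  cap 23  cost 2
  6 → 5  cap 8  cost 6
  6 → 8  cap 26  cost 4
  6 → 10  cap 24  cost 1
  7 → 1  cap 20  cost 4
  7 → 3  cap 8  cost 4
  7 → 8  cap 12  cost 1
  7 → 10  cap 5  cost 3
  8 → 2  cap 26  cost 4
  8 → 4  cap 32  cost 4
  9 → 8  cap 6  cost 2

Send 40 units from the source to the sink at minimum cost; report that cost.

shortest-cost path #1: 0→6→10 push 15 @ unit cost 2 (adds 30)
shortest-cost path #2: 0→1→6→10 push 8 @ unit cost 7 (adds 56)
shortest-cost path #3: 0→7→10 push 1 @ unit cost 10 (adds 10)
shortest-cost path #4: 0→4→7→10 push 4 @ unit cost 10 (adds 40)
shortest-cost path #5: 0→2→3→10 push 12 @ unit cost 14 (adds 168)
total cost = 304

Minimum cost for 40 units: 304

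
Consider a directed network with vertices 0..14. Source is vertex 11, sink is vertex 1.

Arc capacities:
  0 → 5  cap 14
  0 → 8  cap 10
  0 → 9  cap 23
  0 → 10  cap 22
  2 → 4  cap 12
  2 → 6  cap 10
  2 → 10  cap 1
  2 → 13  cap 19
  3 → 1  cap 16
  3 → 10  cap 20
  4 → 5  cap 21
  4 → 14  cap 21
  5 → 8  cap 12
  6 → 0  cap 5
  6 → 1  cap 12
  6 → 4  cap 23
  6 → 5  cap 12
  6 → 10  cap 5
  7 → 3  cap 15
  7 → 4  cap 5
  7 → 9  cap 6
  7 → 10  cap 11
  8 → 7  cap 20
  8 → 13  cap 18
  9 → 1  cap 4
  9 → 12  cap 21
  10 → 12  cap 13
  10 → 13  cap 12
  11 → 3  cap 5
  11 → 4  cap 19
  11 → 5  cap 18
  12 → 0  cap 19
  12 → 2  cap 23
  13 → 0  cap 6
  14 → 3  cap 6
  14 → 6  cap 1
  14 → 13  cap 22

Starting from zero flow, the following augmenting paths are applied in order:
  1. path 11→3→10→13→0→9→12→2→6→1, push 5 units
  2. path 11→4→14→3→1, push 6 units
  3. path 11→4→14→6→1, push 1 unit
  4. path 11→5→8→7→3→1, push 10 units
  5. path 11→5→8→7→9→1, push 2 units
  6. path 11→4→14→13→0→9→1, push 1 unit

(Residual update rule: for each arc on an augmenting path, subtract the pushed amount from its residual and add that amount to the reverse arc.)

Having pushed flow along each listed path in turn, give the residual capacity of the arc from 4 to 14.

after path 1 (11→3→10→13→0→9→12→2→6→1, push 5): res(4,14)=21
after path 2 (11→4→14→3→1, push 6): res(4,14)=15
after path 3 (11→4→14→6→1, push 1): res(4,14)=14
after path 4 (11→5→8→7→3→1, push 10): res(4,14)=14
after path 5 (11→5→8→7→9→1, push 2): res(4,14)=14
after path 6 (11→4→14→13→0→9→1, push 1): res(4,14)=13

Residual capacity of (4,14): 13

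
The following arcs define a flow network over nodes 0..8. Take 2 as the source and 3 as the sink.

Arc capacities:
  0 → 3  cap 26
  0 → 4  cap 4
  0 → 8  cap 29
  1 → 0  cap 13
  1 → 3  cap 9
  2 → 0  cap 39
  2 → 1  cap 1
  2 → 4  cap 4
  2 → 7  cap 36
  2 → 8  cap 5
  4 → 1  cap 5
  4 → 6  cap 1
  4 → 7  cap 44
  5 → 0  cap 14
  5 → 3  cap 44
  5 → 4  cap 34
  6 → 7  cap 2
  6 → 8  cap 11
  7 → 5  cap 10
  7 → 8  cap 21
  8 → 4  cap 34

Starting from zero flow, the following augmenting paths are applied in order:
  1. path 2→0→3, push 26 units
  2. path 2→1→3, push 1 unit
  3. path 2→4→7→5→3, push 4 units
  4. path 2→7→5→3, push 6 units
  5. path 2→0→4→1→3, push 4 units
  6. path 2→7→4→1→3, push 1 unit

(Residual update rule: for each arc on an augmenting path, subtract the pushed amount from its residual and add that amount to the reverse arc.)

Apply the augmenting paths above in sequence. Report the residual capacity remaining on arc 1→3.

Residual capacity of (1,3): 3

after path 1 (2→0→3, push 26): res(1,3)=9
after path 2 (2→1→3, push 1): res(1,3)=8
after path 3 (2→4→7→5→3, push 4): res(1,3)=8
after path 4 (2→7→5→3, push 6): res(1,3)=8
after path 5 (2→0→4→1→3, push 4): res(1,3)=4
after path 6 (2→7→4→1→3, push 1): res(1,3)=3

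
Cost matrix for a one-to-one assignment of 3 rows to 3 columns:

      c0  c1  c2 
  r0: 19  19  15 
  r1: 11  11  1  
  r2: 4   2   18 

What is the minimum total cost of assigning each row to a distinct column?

Minimum assignment cost: 22

optimal assignment: row0→col0 (cost 19), row1→col2 (cost 1), row2→col1 (cost 2)
total = 19 + 1 + 2 = 22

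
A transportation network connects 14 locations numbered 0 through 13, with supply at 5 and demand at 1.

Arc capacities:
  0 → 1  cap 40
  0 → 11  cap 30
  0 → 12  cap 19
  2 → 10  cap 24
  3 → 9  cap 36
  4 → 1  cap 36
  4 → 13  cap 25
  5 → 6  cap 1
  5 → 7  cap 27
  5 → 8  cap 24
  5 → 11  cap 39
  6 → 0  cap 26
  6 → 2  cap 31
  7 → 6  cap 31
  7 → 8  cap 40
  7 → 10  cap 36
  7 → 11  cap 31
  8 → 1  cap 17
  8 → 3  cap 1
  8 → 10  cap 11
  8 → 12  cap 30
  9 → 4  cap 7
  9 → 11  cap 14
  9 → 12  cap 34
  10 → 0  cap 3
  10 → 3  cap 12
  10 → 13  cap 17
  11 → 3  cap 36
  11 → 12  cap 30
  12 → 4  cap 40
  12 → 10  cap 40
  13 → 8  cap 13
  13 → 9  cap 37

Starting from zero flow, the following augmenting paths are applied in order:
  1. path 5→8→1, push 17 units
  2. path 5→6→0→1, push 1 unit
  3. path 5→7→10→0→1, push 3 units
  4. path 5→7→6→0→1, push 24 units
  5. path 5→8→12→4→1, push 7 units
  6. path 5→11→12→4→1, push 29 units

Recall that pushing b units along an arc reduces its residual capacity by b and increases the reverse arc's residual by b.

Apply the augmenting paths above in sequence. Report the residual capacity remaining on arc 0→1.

after path 1 (5→8→1, push 17): res(0,1)=40
after path 2 (5→6→0→1, push 1): res(0,1)=39
after path 3 (5→7→10→0→1, push 3): res(0,1)=36
after path 4 (5→7→6→0→1, push 24): res(0,1)=12
after path 5 (5→8→12→4→1, push 7): res(0,1)=12
after path 6 (5→11→12→4→1, push 29): res(0,1)=12

Residual capacity of (0,1): 12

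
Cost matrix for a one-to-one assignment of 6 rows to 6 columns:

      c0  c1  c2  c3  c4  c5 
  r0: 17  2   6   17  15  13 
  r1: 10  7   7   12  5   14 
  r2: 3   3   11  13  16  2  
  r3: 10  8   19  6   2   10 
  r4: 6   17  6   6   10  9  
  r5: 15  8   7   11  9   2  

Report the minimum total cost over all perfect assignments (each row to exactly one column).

optimal assignment: row0→col1 (cost 2), row1→col2 (cost 7), row2→col0 (cost 3), row3→col4 (cost 2), row4→col3 (cost 6), row5→col5 (cost 2)
total = 2 + 7 + 3 + 2 + 6 + 2 = 22

Minimum assignment cost: 22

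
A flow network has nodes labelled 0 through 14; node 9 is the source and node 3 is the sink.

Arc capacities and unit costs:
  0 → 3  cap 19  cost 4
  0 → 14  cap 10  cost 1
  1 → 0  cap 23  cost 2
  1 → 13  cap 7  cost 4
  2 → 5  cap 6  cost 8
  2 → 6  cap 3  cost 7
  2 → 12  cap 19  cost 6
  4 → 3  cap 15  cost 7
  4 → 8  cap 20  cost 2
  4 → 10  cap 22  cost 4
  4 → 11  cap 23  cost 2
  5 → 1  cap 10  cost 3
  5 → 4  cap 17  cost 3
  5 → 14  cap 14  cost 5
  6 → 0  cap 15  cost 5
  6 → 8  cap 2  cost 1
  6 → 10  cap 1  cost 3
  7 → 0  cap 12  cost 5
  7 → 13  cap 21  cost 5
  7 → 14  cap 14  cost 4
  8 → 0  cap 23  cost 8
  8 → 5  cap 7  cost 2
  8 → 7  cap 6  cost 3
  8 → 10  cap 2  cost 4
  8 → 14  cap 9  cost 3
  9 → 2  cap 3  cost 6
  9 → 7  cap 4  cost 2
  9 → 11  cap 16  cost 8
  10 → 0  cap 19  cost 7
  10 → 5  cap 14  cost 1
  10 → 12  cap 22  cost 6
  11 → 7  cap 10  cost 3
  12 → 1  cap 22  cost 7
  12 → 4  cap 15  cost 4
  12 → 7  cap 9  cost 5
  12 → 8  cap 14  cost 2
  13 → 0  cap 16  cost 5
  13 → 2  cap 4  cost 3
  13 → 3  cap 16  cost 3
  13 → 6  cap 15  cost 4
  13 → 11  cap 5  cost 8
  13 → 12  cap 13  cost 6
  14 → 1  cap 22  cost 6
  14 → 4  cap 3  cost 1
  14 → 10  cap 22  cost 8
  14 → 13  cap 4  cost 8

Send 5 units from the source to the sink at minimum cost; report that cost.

shortest-cost path #1: 9→7→13→3 push 4 @ unit cost 10 (adds 40)
shortest-cost path #2: 9→11→7→13→3 push 1 @ unit cost 19 (adds 19)
total cost = 59

Minimum cost for 5 units: 59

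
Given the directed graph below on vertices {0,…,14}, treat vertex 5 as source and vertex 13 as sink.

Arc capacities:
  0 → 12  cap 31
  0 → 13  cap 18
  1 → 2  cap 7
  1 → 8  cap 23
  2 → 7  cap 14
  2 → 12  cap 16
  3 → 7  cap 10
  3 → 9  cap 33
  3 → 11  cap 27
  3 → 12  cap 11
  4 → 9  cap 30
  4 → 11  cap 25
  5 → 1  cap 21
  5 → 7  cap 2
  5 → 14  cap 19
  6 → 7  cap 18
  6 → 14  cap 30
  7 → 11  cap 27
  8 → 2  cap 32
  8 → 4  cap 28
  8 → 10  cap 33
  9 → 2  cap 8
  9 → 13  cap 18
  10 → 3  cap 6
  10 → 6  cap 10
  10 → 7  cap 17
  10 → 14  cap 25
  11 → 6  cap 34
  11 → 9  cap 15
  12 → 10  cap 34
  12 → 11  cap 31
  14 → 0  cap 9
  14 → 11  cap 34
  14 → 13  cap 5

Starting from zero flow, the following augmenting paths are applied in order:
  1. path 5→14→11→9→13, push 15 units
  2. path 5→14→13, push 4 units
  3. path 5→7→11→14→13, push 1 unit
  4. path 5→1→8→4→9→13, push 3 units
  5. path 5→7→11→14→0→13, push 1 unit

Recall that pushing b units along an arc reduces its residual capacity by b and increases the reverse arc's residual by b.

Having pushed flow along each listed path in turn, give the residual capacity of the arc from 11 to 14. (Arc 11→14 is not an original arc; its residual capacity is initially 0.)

Residual capacity of (11,14): 13

after path 1 (5→14→11→9→13, push 15): res(11,14)=15
after path 2 (5→14→13, push 4): res(11,14)=15
after path 3 (5→7→11→14→13, push 1): res(11,14)=14
after path 4 (5→1→8→4→9→13, push 3): res(11,14)=14
after path 5 (5→7→11→14→0→13, push 1): res(11,14)=13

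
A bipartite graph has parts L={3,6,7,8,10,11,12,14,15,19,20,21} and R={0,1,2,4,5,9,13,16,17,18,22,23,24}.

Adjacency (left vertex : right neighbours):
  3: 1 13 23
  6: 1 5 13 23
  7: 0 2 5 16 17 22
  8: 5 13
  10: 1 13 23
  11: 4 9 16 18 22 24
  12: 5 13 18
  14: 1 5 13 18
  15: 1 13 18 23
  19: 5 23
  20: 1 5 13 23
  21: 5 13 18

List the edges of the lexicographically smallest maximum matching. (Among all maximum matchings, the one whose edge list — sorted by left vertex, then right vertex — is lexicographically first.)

|M| = 7 (so the lex-smallest maximum matching has 7 edges)
process left vertices in ascending order; for each, take the smallest-labelled available neighbour that still permits 7 edges overall, or leave it unmatched if none does
lex-smallest matching: {3-1, 6-5, 7-0, 8-13, 10-23, 11-4, 12-18}

Lex-smallest maximum matching: {(3,1), (6,5), (7,0), (8,13), (10,23), (11,4), (12,18)}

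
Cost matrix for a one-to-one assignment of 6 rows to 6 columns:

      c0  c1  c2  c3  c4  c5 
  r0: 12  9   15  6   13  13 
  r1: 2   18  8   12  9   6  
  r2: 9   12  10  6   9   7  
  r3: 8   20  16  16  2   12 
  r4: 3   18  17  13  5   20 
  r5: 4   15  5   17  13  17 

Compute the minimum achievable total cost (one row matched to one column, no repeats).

optimal assignment: row0→col1 (cost 9), row1→col5 (cost 6), row2→col3 (cost 6), row3→col4 (cost 2), row4→col0 (cost 3), row5→col2 (cost 5)
total = 9 + 6 + 6 + 2 + 3 + 5 = 31

Minimum assignment cost: 31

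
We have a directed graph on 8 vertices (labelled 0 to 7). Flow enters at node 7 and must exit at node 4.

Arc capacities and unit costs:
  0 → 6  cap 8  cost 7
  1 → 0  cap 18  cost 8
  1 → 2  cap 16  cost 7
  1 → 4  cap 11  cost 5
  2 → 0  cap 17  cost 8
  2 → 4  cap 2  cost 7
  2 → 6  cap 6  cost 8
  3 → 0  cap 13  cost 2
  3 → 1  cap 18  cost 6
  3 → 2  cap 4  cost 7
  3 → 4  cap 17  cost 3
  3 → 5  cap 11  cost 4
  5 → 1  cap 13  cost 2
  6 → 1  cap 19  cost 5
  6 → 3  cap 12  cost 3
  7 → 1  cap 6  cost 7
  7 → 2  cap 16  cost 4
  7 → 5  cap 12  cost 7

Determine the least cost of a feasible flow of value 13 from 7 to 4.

Minimum cost for 13 units: 164

shortest-cost path #1: 7→2→4 push 2 @ unit cost 11 (adds 22)
shortest-cost path #2: 7→1→4 push 6 @ unit cost 12 (adds 72)
shortest-cost path #3: 7→5→1→4 push 5 @ unit cost 14 (adds 70)
total cost = 164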